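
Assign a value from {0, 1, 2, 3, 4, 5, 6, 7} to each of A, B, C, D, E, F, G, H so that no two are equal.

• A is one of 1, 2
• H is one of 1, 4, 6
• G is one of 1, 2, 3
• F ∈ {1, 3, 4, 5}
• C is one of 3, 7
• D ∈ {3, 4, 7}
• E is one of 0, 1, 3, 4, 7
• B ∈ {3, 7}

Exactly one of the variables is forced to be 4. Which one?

D

Among the 8 variables, 0 fits only E (and all 8 values in {0, 1, 2, 3, 4, 5, 6, 7} must be used), so E = 0.
The 7 still-open variables draw from only 7 values {1, 2, 3, 4, 5, 6, 7}, so each is used; only F can be 5, hence F = 5.
Among the 6 still-open variables, 6 fits only H (and all 6 values in {1, 2, 3, 4, 6, 7} must be used), so H = 6.
The 5 still-open variables together cover exactly {1, 2, 3, 4, 7} — 5 values for 5 variables — and 4 appears only in D's list, so D = 4.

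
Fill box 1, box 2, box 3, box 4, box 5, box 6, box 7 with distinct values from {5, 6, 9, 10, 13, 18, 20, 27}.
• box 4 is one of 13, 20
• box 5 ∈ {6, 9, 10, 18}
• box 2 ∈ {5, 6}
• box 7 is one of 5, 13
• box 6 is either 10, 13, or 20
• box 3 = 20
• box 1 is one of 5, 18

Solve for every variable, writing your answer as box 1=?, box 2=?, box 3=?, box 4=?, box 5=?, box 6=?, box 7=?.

box 3 must be 20 (only option left). So box 4, box 6 can't be 20.
box 4 must be 13 (only option left). So box 6, box 7 can't be 13.
box 6's domain is down to {10}, so box 6 = 10. Remove 10 from box 5.
box 7's domain is down to {5}, so box 7 = 5. Eliminate 5 elsewhere: box 1, box 2.
box 1's domain is down to {18}, so box 1 = 18. So box 5 can't be 18.
That leaves box 2 = 6. So box 5 can't be 6.
box 5 must be 9 (only option left).

box 1=18, box 2=6, box 3=20, box 4=13, box 5=9, box 6=10, box 7=5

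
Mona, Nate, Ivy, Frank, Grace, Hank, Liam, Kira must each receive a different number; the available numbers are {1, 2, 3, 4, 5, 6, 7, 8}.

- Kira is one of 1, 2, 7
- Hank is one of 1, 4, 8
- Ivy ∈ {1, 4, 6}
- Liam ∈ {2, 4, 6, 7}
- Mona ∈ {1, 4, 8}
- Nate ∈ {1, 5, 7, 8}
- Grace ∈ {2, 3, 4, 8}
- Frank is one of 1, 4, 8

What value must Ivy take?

Among the 8 variables, 3 fits only Grace (and all 8 values in {1, 2, 3, 4, 5, 6, 7, 8} must be used), so Grace = 3.
The 7 still-open variables together cover exactly {1, 2, 4, 5, 6, 7, 8} — 7 values for 7 variables — and 5 appears only in Nate's list, so Nate = 5.
The 3 variables Mona, Frank, Hank are confined to {1, 4, 8}, which locks those values in; drop them from Ivy, Liam, Kira.
So Ivy = 6.

6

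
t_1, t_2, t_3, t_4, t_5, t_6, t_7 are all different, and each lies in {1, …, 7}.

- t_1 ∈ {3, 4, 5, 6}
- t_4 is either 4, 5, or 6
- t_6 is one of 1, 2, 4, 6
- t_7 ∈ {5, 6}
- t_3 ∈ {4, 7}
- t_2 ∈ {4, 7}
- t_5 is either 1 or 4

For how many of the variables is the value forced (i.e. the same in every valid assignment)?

3

Among the 7 variables, 2 fits only t_6 (and all 7 values in {1, 2, 3, 4, 5, 6, 7} must be used), so t_6 = 2.
The 6 still-open variables draw from only 6 values {1, 3, 4, 5, 6, 7}, so each is used; only t_5 can be 1, hence t_5 = 1.
Among the 5 still-open variables, 3 fits only t_1 (and all 5 values in {3, 4, 5, 6, 7} must be used), so t_1 = 3.
t_2 and t_3 between them cover only {4, 7} — a naked pair. Remove those values from t_4.
Determined: t_1=3, t_5=1, t_6=2. The other variables each still have more than one consistent value. That makes 3.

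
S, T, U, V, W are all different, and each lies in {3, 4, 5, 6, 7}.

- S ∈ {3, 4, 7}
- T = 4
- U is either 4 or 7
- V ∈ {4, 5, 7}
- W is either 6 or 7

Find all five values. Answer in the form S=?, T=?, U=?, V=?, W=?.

S=3, T=4, U=7, V=5, W=6

T must be 4 (only option left). So S, U, V can't be 4.
U has just one choice, so U = 7. So S, V, W can't be 7.
V's domain is down to {5}, so V = 5.
W's domain is down to {6}, so W = 6.
S's domain is down to {3}, so S = 3.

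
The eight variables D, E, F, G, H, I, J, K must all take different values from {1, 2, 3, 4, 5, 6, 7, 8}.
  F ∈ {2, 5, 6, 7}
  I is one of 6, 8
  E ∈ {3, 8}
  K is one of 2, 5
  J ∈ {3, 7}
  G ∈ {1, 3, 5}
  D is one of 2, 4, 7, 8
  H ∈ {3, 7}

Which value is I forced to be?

Among the 8 variables, 1 fits only G (and all 8 values in {1, 2, 3, 4, 5, 6, 7, 8} must be used), so G = 1.
The 7 still-open variables draw from only 7 values {2, 3, 4, 5, 6, 7, 8}, so each is used; only D can be 4, hence D = 4.
H and J share exactly the 2 values {3, 7}; by pigeonhole those values go to them, so strike 3, 7 from E, F.
E has just one choice, so E = 8. Remove 8 from I.
So I = 6.

6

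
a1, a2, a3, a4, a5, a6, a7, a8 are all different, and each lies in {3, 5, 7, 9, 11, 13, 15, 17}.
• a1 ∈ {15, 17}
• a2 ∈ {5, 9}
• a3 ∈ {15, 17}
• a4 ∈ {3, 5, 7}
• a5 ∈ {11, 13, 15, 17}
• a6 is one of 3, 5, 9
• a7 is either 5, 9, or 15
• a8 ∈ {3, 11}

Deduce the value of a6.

3

Among the 8 variables, 7 fits only a4 (and all 8 values in {3, 5, 7, 9, 11, 13, 15, 17} must be used), so a4 = 7.
The 7 still-open variables draw from only 7 values {3, 5, 9, 11, 13, 15, 17}, so each is used; only a5 can be 13, hence a5 = 13.
Among the 6 still-open variables, 11 fits only a8 (and all 6 values in {3, 5, 9, 11, 15, 17} must be used), so a8 = 11.
The 5 still-open variables together cover exactly {3, 5, 9, 15, 17} — 5 values for 5 variables — and 3 appears only in a6's list, so a6 = 3.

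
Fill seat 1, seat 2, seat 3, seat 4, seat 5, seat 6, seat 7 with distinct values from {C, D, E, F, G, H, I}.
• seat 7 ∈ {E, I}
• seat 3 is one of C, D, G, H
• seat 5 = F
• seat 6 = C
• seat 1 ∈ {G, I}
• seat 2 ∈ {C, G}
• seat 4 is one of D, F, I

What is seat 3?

seat 5 must be F (only option left). Remove F from seat 4.
seat 6's domain is down to {C}, so seat 6 = C. Strike C from seat 2, seat 3.
seat 2's domain is down to {G}, so seat 2 = G. Strike G from seat 1, seat 3.
seat 1 has just one choice, so seat 1 = I. Eliminate I elsewhere: seat 4, seat 7.
seat 4's domain is down to {D}, so seat 4 = D. Strike D from seat 3.
So seat 3 = H.

H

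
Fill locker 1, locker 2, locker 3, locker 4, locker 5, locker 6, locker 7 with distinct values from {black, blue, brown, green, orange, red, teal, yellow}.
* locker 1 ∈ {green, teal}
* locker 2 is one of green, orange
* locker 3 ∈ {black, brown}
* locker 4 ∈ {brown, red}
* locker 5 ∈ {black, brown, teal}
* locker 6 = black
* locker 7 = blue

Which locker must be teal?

locker 5

locker 6 must be black (only option left). Strike black from locker 3, locker 5.
locker 7 has just one choice, so locker 7 = blue.
locker 3's domain is down to {brown}, so locker 3 = brown. Strike brown from locker 4, locker 5.
So teal goes to locker 5.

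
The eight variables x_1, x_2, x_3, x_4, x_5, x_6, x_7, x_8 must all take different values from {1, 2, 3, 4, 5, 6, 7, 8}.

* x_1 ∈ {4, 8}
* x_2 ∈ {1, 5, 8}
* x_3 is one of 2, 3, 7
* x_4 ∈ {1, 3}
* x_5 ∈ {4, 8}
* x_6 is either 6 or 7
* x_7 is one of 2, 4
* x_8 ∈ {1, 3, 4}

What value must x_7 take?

The 8 variables together cover exactly {1, 2, 3, 4, 5, 6, 7, 8} — 8 values for 8 variables — and 5 appears only in x_2's list, so x_2 = 5.
The 7 still-open variables together cover exactly {1, 2, 3, 4, 6, 7, 8} — 7 values for 7 variables — and 6 appears only in x_6's list, so x_6 = 6.
Among the 6 still-open variables, 7 fits only x_3 (and all 6 values in {1, 2, 3, 4, 7, 8} must be used), so x_3 = 7.
The 5 still-open variables together cover exactly {1, 2, 3, 4, 8} — 5 values for 5 variables — and 2 appears only in x_7's list, so x_7 = 2.

2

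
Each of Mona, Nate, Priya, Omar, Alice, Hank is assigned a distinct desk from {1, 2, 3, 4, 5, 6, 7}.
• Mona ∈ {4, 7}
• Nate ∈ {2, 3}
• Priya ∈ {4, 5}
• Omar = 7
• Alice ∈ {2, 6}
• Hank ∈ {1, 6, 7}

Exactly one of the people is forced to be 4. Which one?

Omar's domain is down to {7}, so Omar = 7. So Mona, Hank can't be 7.
So 4 goes to Mona.

Mona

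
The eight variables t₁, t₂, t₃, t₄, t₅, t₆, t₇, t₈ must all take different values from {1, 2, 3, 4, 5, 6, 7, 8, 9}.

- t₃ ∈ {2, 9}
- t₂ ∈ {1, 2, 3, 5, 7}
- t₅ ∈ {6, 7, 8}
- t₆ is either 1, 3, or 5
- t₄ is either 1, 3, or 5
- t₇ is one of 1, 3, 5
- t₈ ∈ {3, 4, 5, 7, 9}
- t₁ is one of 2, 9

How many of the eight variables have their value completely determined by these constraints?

The 2 variables t₁ and t₃ are confined to {2, 9}, which locks those values in; drop them from t₂, t₈.
t₄, t₆, t₇ share exactly the 3 values {1, 3, 5}; by pigeonhole those values go to them, so strike 1, 3, 5 from t₂, t₈.
t₂ must be 7 (only option left). So t₅, t₈ can't be 7.
That leaves t₈ = 4.
Determined: t₂=7, t₈=4. The other variables each still have more than one consistent value. That makes 2.

2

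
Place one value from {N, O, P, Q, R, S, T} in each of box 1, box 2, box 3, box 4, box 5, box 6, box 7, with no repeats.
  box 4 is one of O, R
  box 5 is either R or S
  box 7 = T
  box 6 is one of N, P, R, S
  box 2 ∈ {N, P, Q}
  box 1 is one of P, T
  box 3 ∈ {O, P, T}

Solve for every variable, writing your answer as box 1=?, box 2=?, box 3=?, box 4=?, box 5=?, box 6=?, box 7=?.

box 1=P, box 2=Q, box 3=O, box 4=R, box 5=S, box 6=N, box 7=T

box 7 must be T (only option left). Remove T from box 1, box 3.
box 1 has just one choice, so box 1 = P. Remove P from box 2, box 3, box 6.
That leaves box 3 = O. Eliminate O elsewhere: box 4.
box 4 must be R (only option left). So box 5, box 6 can't be R.
box 5 has just one choice, so box 5 = S. So box 6 can't be S.
That leaves box 6 = N. Eliminate N elsewhere: box 2.
box 2 must be Q (only option left).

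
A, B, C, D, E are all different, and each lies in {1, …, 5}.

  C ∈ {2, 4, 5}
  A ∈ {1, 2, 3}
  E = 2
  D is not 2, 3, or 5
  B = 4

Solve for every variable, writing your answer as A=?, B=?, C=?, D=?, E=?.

A=3, B=4, C=5, D=1, E=2

B's domain is down to {4}, so B = 4. So C, D can't be 4.
D's domain is down to {1}, so D = 1. Remove 1 from A.
That leaves E = 2. Strike 2 from A, C.
A's domain is down to {3}, so A = 3.
C must be 5 (only option left).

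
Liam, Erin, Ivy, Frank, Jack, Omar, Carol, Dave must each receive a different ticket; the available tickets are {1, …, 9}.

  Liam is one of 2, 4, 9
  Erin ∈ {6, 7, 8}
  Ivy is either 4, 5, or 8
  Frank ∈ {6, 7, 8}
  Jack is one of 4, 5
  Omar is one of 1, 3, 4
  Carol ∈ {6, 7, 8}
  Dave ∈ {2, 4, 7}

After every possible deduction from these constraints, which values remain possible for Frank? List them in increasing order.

The 3 variables Erin, Frank, Carol are confined to {6, 7, 8}, which locks those values in; drop them from Ivy, Dave.
The 2 variables Ivy and Jack are confined to {4, 5}, which locks those values in; drop them from Liam, Omar, Dave.
Dave must be 2 (only option left). Remove 2 from Liam.
That leaves Liam = 9.
No further eliminations apply; Frank can still be any of 6, 7, 8.

6, 7, 8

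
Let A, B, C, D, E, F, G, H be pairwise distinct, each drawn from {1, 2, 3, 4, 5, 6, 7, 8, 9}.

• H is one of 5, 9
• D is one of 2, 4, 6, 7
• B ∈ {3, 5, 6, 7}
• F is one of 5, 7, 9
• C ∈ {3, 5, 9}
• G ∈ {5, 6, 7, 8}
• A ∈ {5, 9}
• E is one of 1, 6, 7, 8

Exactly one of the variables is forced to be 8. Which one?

The 2 variables A and H are confined to {5, 9}, which locks those values in; drop them from B, C, F, G.
C must be 3 (only option left). Strike 3 from B.
F must be 7 (only option left). Remove 7 from B, D, E, G.
That leaves B = 6. So D, E, G can't be 6.
So 8 goes to G.

G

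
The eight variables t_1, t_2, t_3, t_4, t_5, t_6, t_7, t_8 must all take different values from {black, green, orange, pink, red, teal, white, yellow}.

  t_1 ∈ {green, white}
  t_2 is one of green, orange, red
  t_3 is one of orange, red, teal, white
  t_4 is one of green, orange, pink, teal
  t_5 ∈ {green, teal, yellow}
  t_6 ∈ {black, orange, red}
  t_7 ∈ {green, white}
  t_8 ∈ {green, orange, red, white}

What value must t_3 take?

teal

Among the 8 variables, black fits only t_6 (and all 8 values in {black, green, orange, pink, red, teal, white, yellow} must be used), so t_6 = black.
Among the 7 still-open variables, pink fits only t_4 (and all 7 values in {green, orange, pink, red, teal, white, yellow} must be used), so t_4 = pink.
Among the 6 still-open variables, yellow fits only t_5 (and all 6 values in {green, orange, red, teal, white, yellow} must be used), so t_5 = yellow.
The 5 still-open variables draw from only 5 values {green, orange, red, teal, white}, so each is used; only t_3 can be teal, hence t_3 = teal.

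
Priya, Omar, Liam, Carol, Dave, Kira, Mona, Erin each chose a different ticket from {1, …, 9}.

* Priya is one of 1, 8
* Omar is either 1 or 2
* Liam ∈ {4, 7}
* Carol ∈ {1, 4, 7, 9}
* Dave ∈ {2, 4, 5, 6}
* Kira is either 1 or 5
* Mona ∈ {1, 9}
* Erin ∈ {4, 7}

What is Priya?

Among the 8 variables, 6 fits only Dave (and all 8 values in {1, 2, 4, 5, 6, 7, 8, 9} must be used), so Dave = 6.
Among the 7 still-open variables, 2 fits only Omar (and all 7 values in {1, 2, 4, 5, 7, 8, 9} must be used), so Omar = 2.
Among the 6 still-open variables, 5 fits only Kira (and all 6 values in {1, 4, 5, 7, 8, 9} must be used), so Kira = 5.
Among the 5 still-open variables, 8 fits only Priya (and all 5 values in {1, 4, 7, 8, 9} must be used), so Priya = 8.

8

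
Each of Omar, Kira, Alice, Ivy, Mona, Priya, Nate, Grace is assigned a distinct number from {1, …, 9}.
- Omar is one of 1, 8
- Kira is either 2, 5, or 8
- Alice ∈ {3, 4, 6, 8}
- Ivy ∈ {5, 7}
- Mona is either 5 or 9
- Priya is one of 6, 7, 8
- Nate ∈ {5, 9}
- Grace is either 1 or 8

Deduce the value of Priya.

Omar and Grace share exactly the 2 values {1, 8}; by pigeonhole those values go to them, so strike 1, 8 from Kira, Alice, Priya.
Mona and Nate between them cover only {5, 9} — a naked pair. Remove those values from Kira, Ivy.
Kira must be 2 (only option left).
Ivy must be 7 (only option left). Remove 7 from Priya.
So Priya = 6.

6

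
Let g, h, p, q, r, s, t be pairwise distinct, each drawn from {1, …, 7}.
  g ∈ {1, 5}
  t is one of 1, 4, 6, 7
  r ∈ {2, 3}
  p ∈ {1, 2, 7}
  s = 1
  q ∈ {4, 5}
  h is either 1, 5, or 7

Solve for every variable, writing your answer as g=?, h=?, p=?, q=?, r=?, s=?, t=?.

s has just one choice, so s = 1. Remove 1 from g, h, p, t.
g's domain is down to {5}, so g = 5. Eliminate 5 elsewhere: h, q.
h has just one choice, so h = 7. Strike 7 from p, t.
p must be 2 (only option left). Strike 2 from r.
q must be 4 (only option left). Eliminate 4 elsewhere: t.
r has just one choice, so r = 3.
t has just one choice, so t = 6.

g=5, h=7, p=2, q=4, r=3, s=1, t=6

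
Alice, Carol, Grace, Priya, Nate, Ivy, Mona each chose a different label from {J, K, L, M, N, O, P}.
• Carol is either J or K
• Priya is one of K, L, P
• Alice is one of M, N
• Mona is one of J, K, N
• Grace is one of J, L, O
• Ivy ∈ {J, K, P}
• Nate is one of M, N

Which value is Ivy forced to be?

P

The 7 variables together cover exactly {J, K, L, M, N, O, P} — 7 values for 7 variables — and O appears only in Grace's list, so Grace = O.
The 6 still-open variables draw from only 6 values {J, K, L, M, N, P}, so each is used; only Priya can be L, hence Priya = L.
Among the 5 still-open variables, P fits only Ivy (and all 5 values in {J, K, M, N, P} must be used), so Ivy = P.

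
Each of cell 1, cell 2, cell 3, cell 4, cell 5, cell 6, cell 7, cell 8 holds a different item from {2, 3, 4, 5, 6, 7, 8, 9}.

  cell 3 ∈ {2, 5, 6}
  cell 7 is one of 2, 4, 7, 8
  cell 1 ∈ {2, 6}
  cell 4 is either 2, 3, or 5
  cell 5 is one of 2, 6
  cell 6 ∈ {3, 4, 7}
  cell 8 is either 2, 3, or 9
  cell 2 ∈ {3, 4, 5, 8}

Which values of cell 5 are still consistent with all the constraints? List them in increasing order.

2, 6

The 8 variables draw from only 8 values {2, 3, 4, 5, 6, 7, 8, 9}, so each is used; only cell 8 can be 9, hence cell 8 = 9.
cell 1 and cell 5 between them cover only {2, 6} — a naked pair. Remove those values from cell 3, cell 4, cell 7.
cell 3 must be 5 (only option left). Eliminate 5 elsewhere: cell 2, cell 4.
cell 4 must be 3 (only option left). Remove 3 from cell 2, cell 6.
No further eliminations apply; cell 5 can still be any of 2, 6.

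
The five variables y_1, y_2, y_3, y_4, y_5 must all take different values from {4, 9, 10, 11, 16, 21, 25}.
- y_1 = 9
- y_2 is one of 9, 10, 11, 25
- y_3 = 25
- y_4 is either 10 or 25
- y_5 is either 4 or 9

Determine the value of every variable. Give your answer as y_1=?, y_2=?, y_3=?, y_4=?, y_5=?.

y_1=9, y_2=11, y_3=25, y_4=10, y_5=4

y_1 must be 9 (only option left). So y_2, y_5 can't be 9.
That leaves y_3 = 25. Remove 25 from y_2, y_4.
y_4's domain is down to {10}, so y_4 = 10. So y_2 can't be 10.
y_5's domain is down to {4}, so y_5 = 4.
y_2 has just one choice, so y_2 = 11.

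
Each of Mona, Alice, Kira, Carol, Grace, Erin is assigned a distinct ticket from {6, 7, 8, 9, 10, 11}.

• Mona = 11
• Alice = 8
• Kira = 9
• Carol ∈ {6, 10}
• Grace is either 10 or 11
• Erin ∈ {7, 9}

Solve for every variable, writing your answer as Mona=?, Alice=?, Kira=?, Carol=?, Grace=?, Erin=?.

Mona has just one choice, so Mona = 11. So Grace can't be 11.
That leaves Alice = 8.
That leaves Kira = 9. So Erin can't be 9.
That leaves Grace = 10. Strike 10 from Carol.
Erin's domain is down to {7}, so Erin = 7.
Carol's domain is down to {6}, so Carol = 6.

Mona=11, Alice=8, Kira=9, Carol=6, Grace=10, Erin=7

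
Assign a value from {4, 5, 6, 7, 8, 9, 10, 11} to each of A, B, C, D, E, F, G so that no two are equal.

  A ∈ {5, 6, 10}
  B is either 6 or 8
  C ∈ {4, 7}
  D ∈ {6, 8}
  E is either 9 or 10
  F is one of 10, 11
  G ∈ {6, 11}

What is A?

B and D between them cover only {6, 8} — a naked pair. Remove those values from A, G.
G's domain is down to {11}, so G = 11. Remove 11 from F.
F's domain is down to {10}, so F = 10. Eliminate 10 elsewhere: A, E.
So A = 5.

5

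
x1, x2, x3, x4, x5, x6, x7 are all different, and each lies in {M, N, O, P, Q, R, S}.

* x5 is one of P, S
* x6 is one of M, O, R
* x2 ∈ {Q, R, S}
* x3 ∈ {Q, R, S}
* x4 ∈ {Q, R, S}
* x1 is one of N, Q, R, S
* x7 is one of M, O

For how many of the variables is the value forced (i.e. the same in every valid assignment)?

2

Among the 7 variables, N fits only x1 (and all 7 values in {M, N, O, P, Q, R, S} must be used), so x1 = N.
The 6 still-open variables together cover exactly {M, O, P, Q, R, S} — 6 values for 6 variables — and P appears only in x5's list, so x5 = P.
x2, x3, x4 between them cover only {Q, R, S} — a naked triple. Remove those values from x6.
Determined: x1=N, x5=P. The other variables each still have more than one consistent value. That makes 2.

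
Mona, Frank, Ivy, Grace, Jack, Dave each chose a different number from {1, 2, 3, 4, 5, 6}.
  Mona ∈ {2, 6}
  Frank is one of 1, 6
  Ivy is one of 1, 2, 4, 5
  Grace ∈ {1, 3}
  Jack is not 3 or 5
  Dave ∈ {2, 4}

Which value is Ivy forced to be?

The 6 variables together cover exactly {1, 2, 3, 4, 5, 6} — 6 values for 6 variables — and 3 appears only in Grace's list, so Grace = 3.
The 5 still-open variables together cover exactly {1, 2, 4, 5, 6} — 5 values for 5 variables — and 5 appears only in Ivy's list, so Ivy = 5.

5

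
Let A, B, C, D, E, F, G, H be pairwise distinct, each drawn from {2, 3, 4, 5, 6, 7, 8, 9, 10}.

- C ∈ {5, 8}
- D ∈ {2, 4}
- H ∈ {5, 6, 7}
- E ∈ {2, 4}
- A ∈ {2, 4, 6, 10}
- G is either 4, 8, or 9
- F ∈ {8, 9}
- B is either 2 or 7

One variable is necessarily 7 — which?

Among the 8 variables, 10 fits only A (and all 8 values in {2, 4, 5, 6, 7, 8, 9, 10} must be used), so A = 10.
The 7 still-open variables draw from only 7 values {2, 4, 5, 6, 7, 8, 9}, so each is used; only H can be 6, hence H = 6.
Among the 6 still-open variables, 5 fits only C (and all 6 values in {2, 4, 5, 7, 8, 9} must be used), so C = 5.
The 5 still-open variables draw from only 5 values {2, 4, 7, 8, 9}, so each is used; only B can be 7, hence B = 7.

B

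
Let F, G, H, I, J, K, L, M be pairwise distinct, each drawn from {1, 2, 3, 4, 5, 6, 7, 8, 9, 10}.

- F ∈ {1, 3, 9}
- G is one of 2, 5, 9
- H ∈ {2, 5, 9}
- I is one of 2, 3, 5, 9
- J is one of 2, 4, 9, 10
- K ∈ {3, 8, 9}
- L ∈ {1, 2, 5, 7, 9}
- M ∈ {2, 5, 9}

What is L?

G, H, M share exactly the 3 values {2, 5, 9}; by pigeonhole those values go to them, so strike 2, 5, 9 from F, I, J, K, L.
I's domain is down to {3}, so I = 3. So F, K can't be 3.
That leaves K = 8.
F's domain is down to {1}, so F = 1. So L can't be 1.
So L = 7.

7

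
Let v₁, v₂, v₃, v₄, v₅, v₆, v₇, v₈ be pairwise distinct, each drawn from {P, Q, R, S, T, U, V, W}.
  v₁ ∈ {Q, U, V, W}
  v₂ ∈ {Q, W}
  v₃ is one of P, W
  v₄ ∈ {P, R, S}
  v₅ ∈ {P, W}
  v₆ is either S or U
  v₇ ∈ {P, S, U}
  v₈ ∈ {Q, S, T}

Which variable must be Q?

v₂

The 8 variables draw from only 8 values {P, Q, R, S, T, U, V, W}, so each is used; only v₄ can be R, hence v₄ = R.
The 7 still-open variables draw from only 7 values {P, Q, S, T, U, V, W}, so each is used; only v₈ can be T, hence v₈ = T.
Among the 6 still-open variables, V fits only v₁ (and all 6 values in {P, Q, S, U, V, W} must be used), so v₁ = V.
The 5 still-open variables together cover exactly {P, Q, S, U, W} — 5 values for 5 variables — and Q appears only in v₂'s list, so v₂ = Q.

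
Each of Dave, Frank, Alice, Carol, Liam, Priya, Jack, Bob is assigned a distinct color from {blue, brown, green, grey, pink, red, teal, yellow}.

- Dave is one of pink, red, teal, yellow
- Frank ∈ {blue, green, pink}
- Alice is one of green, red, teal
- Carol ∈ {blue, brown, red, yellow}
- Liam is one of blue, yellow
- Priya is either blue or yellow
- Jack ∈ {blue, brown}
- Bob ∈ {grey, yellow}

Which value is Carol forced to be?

red

Among the 8 variables, grey fits only Bob (and all 8 values in {blue, brown, green, grey, pink, red, teal, yellow} must be used), so Bob = grey.
Liam and Priya share exactly the 2 values {blue, yellow}; by pigeonhole those values go to them, so strike blue, yellow from Dave, Frank, Carol, Jack.
Jack has just one choice, so Jack = brown. Eliminate brown elsewhere: Carol.
So Carol = red.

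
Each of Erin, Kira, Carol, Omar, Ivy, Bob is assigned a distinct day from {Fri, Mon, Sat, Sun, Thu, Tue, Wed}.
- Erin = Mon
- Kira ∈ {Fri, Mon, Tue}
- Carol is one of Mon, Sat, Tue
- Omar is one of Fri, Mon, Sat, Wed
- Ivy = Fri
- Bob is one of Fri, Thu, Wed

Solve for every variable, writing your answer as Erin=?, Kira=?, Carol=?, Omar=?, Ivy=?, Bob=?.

Erin=Mon, Kira=Tue, Carol=Sat, Omar=Wed, Ivy=Fri, Bob=Thu

Erin has just one choice, so Erin = Mon. Remove Mon from Kira, Carol, Omar.
Ivy's domain is down to {Fri}, so Ivy = Fri. Remove Fri from Kira, Omar, Bob.
Kira's domain is down to {Tue}, so Kira = Tue. Remove Tue from Carol.
Carol's domain is down to {Sat}, so Carol = Sat. Strike Sat from Omar.
Omar must be Wed (only option left). Remove Wed from Bob.
That leaves Bob = Thu.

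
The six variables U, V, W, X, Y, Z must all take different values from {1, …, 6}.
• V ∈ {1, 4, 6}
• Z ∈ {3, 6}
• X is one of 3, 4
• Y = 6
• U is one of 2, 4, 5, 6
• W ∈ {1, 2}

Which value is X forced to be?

4

Y's domain is down to {6}, so Y = 6. Eliminate 6 elsewhere: U, V, Z.
That leaves Z = 3. Remove 3 from X.
So X = 4.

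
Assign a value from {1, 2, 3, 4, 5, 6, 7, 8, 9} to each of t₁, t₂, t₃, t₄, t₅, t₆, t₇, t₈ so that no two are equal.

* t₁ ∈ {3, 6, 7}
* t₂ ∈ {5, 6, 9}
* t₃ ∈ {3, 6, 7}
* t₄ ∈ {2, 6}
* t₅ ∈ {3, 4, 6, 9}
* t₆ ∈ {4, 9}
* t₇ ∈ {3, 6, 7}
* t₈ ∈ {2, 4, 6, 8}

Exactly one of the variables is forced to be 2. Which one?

The 8 variables draw from only 8 values {2, 3, 4, 5, 6, 7, 8, 9}, so each is used; only t₂ can be 5, hence t₂ = 5.
The 7 still-open variables together cover exactly {2, 3, 4, 6, 7, 8, 9} — 7 values for 7 variables — and 8 appears only in t₈'s list, so t₈ = 8.
Among the 6 still-open variables, 2 fits only t₄ (and all 6 values in {2, 3, 4, 6, 7, 9} must be used), so t₄ = 2.

t₄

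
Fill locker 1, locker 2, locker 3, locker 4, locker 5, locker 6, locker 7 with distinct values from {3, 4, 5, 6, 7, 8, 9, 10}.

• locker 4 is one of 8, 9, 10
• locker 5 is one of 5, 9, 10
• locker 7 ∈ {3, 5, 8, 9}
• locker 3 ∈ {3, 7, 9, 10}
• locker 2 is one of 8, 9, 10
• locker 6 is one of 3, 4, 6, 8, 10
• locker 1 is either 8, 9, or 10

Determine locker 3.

locker 1, locker 2, locker 4 share exactly the 3 values {8, 9, 10}; by pigeonhole those values go to them, so strike 8, 9, 10 from locker 3, locker 5, locker 6, locker 7.
locker 5's domain is down to {5}, so locker 5 = 5. Remove 5 from locker 7.
locker 7's domain is down to {3}, so locker 7 = 3. So locker 3, locker 6 can't be 3.
So locker 3 = 7.

7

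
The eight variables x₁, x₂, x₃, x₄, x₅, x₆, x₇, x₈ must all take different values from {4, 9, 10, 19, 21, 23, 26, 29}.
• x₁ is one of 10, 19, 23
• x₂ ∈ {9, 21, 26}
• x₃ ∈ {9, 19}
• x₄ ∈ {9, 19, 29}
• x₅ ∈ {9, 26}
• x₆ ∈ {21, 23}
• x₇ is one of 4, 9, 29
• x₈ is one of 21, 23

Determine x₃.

The 8 variables together cover exactly {4, 9, 10, 19, 21, 23, 26, 29} — 8 values for 8 variables — and 4 appears only in x₇'s list, so x₇ = 4.
The 7 still-open variables draw from only 7 values {9, 10, 19, 21, 23, 26, 29}, so each is used; only x₁ can be 10, hence x₁ = 10.
The 6 still-open variables draw from only 6 values {9, 19, 21, 23, 26, 29}, so each is used; only x₄ can be 29, hence x₄ = 29.
Among the 5 still-open variables, 19 fits only x₃ (and all 5 values in {9, 19, 21, 23, 26} must be used), so x₃ = 19.

19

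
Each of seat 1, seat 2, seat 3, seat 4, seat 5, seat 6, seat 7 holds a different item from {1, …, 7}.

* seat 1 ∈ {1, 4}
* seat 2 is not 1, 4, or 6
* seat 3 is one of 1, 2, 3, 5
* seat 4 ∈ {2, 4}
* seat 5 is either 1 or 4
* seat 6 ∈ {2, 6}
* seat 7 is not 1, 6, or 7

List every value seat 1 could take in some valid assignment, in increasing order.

The 7 variables together cover exactly {1, 2, 3, 4, 5, 6, 7} — 7 values for 7 variables — and 6 appears only in seat 6's list, so seat 6 = 6.
Among the 6 still-open variables, 7 fits only seat 2 (and all 6 values in {1, 2, 3, 4, 5, 7} must be used), so seat 2 = 7.
The 2 variables seat 1 and seat 5 are confined to {1, 4}, which locks those values in; drop them from seat 3, seat 4, seat 7.
That leaves seat 4 = 2. Eliminate 2 elsewhere: seat 3, seat 7.
No further eliminations apply; seat 1 can still be any of 1, 4.

1, 4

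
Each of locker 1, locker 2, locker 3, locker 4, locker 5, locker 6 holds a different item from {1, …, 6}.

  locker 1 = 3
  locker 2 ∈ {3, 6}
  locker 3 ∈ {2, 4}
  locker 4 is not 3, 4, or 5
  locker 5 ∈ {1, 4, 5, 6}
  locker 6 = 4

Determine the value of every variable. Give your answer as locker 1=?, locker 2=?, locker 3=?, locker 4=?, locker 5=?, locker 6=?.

locker 1 must be 3 (only option left). Remove 3 from locker 2.
locker 2 has just one choice, so locker 2 = 6. Eliminate 6 elsewhere: locker 4, locker 5.
locker 6's domain is down to {4}, so locker 6 = 4. Strike 4 from locker 3, locker 5.
locker 3's domain is down to {2}, so locker 3 = 2. Strike 2 from locker 4.
That leaves locker 4 = 1. So locker 5 can't be 1.
locker 5 has just one choice, so locker 5 = 5.

locker 1=3, locker 2=6, locker 3=2, locker 4=1, locker 5=5, locker 6=4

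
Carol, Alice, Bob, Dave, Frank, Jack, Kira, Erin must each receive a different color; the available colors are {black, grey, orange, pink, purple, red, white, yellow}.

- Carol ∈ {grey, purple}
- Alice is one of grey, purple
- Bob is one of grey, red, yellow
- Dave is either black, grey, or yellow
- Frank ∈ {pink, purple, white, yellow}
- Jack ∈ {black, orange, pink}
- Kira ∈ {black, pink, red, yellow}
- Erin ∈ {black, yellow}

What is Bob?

red

The 8 variables draw from only 8 values {black, grey, orange, pink, purple, red, white, yellow}, so each is used; only Jack can be orange, hence Jack = orange.
Among the 7 still-open variables, white fits only Frank (and all 7 values in {black, grey, pink, purple, red, white, yellow} must be used), so Frank = white.
The 6 still-open variables together cover exactly {black, grey, pink, purple, red, yellow} — 6 values for 6 variables — and pink appears only in Kira's list, so Kira = pink.
Among the 5 still-open variables, red fits only Bob (and all 5 values in {black, grey, purple, red, yellow} must be used), so Bob = red.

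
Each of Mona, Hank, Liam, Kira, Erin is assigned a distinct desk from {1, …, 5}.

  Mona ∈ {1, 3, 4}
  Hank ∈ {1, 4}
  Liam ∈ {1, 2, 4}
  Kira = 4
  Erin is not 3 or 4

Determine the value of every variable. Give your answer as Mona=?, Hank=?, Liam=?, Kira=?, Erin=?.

Mona=3, Hank=1, Liam=2, Kira=4, Erin=5

Kira's domain is down to {4}, so Kira = 4. Eliminate 4 elsewhere: Mona, Hank, Liam.
Hank has just one choice, so Hank = 1. Strike 1 from Mona, Liam, Erin.
Liam must be 2 (only option left). Strike 2 from Erin.
Erin has just one choice, so Erin = 5.
Mona's domain is down to {3}, so Mona = 3.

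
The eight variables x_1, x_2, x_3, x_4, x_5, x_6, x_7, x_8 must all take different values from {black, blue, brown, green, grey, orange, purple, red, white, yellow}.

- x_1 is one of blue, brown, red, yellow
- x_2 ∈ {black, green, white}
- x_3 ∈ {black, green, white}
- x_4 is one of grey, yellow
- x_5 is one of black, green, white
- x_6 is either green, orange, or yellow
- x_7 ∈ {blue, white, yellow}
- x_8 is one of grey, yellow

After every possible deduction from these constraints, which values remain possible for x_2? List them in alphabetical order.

x_4 and x_8 between them cover only {grey, yellow} — a naked pair. Remove those values from x_1, x_6, x_7.
x_2, x_3, x_5 between them cover only {black, green, white} — a naked triple. Remove those values from x_6, x_7.
That leaves x_6 = orange.
That leaves x_7 = blue. So x_1 can't be blue.
No further eliminations apply; x_2 can still be any of black, green, white.

black, green, white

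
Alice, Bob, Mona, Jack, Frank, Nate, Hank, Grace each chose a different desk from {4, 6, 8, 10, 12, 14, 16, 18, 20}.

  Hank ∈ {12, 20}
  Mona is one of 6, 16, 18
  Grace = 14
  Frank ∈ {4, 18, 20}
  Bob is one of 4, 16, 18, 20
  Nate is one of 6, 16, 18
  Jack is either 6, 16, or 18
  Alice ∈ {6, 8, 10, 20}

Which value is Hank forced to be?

Grace must be 14 (only option left).
The 3 variables Mona, Jack, Nate are confined to {6, 16, 18}, which locks those values in; drop them from Alice, Bob, Frank.
The 2 variables Bob and Frank are confined to {4, 20}, which locks those values in; drop them from Alice, Hank.
So Hank = 12.

12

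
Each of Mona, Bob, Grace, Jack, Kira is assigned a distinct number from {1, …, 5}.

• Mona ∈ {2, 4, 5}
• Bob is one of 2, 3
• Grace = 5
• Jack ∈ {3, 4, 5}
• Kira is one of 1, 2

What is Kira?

Grace's domain is down to {5}, so Grace = 5. Strike 5 from Mona, Jack.
The 4 still-open variables draw from only 4 values {1, 2, 3, 4}, so each is used; only Kira can be 1, hence Kira = 1.

1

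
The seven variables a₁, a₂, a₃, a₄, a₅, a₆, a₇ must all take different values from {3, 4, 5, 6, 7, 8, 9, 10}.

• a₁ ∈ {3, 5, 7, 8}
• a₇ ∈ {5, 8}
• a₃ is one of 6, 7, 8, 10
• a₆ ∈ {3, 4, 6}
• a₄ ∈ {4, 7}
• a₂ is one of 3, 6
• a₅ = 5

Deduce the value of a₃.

a₅ has just one choice, so a₅ = 5. Eliminate 5 elsewhere: a₁, a₇.
a₇ must be 8 (only option left). So a₁, a₃ can't be 8.
The 5 still-open variables together cover exactly {3, 4, 6, 7, 10} — 5 values for 5 variables — and 10 appears only in a₃'s list, so a₃ = 10.

10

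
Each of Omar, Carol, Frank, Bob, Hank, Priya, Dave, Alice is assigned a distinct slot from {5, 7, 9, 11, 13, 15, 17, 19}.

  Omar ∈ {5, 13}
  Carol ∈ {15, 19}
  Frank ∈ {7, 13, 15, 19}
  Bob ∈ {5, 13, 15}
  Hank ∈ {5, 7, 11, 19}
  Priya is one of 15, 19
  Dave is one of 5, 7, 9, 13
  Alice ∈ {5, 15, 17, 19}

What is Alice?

The 8 variables draw from only 8 values {5, 7, 9, 11, 13, 15, 17, 19}, so each is used; only Dave can be 9, hence Dave = 9.
The 7 still-open variables draw from only 7 values {5, 7, 11, 13, 15, 17, 19}, so each is used; only Hank can be 11, hence Hank = 11.
The 6 still-open variables together cover exactly {5, 7, 13, 15, 17, 19} — 6 values for 6 variables — and 7 appears only in Frank's list, so Frank = 7.
Among the 5 still-open variables, 17 fits only Alice (and all 5 values in {5, 13, 15, 17, 19} must be used), so Alice = 17.

17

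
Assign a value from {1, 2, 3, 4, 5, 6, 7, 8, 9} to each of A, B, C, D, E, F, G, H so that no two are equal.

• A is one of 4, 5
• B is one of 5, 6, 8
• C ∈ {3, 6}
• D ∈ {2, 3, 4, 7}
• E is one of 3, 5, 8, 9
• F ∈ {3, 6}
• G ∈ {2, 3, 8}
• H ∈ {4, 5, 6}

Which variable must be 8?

The 8 variables together cover exactly {2, 3, 4, 5, 6, 7, 8, 9} — 8 values for 8 variables — and 7 appears only in D's list, so D = 7.
Among the 7 still-open variables, 2 fits only G (and all 7 values in {2, 3, 4, 5, 6, 8, 9} must be used), so G = 2.
Among the 6 still-open variables, 9 fits only E (and all 6 values in {3, 4, 5, 6, 8, 9} must be used), so E = 9.
Among the 5 still-open variables, 8 fits only B (and all 5 values in {3, 4, 5, 6, 8} must be used), so B = 8.

B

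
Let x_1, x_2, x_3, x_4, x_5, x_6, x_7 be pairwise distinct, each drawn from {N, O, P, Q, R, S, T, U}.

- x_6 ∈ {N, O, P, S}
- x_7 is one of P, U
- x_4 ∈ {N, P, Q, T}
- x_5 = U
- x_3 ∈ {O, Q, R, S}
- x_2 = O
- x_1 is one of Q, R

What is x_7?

P

x_2's domain is down to {O}, so x_2 = O. Strike O from x_3, x_6.
x_5 must be U (only option left). Remove U from x_7.
So x_7 = P.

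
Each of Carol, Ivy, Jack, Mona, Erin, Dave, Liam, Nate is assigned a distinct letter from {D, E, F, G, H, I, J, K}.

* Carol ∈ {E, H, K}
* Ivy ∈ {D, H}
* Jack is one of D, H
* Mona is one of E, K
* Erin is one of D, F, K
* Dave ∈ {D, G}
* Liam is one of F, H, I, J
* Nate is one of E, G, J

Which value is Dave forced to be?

The 8 variables draw from only 8 values {D, E, F, G, H, I, J, K}, so each is used; only Liam can be I, hence Liam = I.
The 7 still-open variables draw from only 7 values {D, E, F, G, H, J, K}, so each is used; only Erin can be F, hence Erin = F.
The 6 still-open variables together cover exactly {D, E, G, H, J, K} — 6 values for 6 variables — and J appears only in Nate's list, so Nate = J.
The 5 still-open variables together cover exactly {D, E, G, H, K} — 5 values for 5 variables — and G appears only in Dave's list, so Dave = G.

G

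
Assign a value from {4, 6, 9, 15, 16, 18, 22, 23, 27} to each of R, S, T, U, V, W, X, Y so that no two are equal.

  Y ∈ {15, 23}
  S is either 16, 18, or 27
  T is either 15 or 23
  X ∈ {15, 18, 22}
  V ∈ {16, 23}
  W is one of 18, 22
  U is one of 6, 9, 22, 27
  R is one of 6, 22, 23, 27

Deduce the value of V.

16

Among the 8 variables, 9 fits only U (and all 8 values in {6, 9, 15, 16, 18, 22, 23, 27} must be used), so U = 9.
The 7 still-open variables draw from only 7 values {6, 15, 16, 18, 22, 23, 27}, so each is used; only R can be 6, hence R = 6.
The 6 still-open variables draw from only 6 values {15, 16, 18, 22, 23, 27}, so each is used; only S can be 27, hence S = 27.
The 5 still-open variables together cover exactly {15, 16, 18, 22, 23} — 5 values for 5 variables — and 16 appears only in V's list, so V = 16.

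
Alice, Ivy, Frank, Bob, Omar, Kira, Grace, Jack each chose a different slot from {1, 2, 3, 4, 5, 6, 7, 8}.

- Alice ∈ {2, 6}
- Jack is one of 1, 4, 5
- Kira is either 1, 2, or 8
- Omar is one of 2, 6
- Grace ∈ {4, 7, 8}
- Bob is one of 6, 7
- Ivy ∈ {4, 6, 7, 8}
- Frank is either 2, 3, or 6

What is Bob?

7

Among the 8 variables, 3 fits only Frank (and all 8 values in {1, 2, 3, 4, 5, 6, 7, 8} must be used), so Frank = 3.
The 7 still-open variables together cover exactly {1, 2, 4, 5, 6, 7, 8} — 7 values for 7 variables — and 5 appears only in Jack's list, so Jack = 5.
The 6 still-open variables draw from only 6 values {1, 2, 4, 6, 7, 8}, so each is used; only Kira can be 1, hence Kira = 1.
The 2 variables Alice and Omar are confined to {2, 6}, which locks those values in; drop them from Ivy, Bob.
So Bob = 7.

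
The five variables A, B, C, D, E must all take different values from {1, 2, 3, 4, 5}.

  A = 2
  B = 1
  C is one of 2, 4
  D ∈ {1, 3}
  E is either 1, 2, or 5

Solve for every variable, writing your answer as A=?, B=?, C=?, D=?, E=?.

A must be 2 (only option left). Strike 2 from C, E.
B has just one choice, so B = 1. So D, E can't be 1.
C's domain is down to {4}, so C = 4.
D has just one choice, so D = 3.
E has just one choice, so E = 5.

A=2, B=1, C=4, D=3, E=5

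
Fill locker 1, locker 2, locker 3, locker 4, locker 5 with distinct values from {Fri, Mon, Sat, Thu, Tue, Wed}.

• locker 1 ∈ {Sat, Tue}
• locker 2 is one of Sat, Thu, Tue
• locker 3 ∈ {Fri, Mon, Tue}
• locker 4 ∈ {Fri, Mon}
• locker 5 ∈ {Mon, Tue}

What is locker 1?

Sat

Among the 5 variables, Thu fits only locker 2 (and all 5 values in {Fri, Mon, Sat, Thu, Tue} must be used), so locker 2 = Thu.
The 4 still-open variables draw from only 4 values {Fri, Mon, Sat, Tue}, so each is used; only locker 1 can be Sat, hence locker 1 = Sat.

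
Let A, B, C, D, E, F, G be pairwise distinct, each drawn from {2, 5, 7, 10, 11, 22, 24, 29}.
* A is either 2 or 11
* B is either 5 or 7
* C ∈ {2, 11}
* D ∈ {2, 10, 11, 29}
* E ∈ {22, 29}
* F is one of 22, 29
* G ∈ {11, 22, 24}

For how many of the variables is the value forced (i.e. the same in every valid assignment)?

2

A and C share exactly the 2 values {2, 11}; by pigeonhole those values go to them, so strike 2, 11 from D, G.
The 2 variables E and F are confined to {22, 29}, which locks those values in; drop them from D, G.
D's domain is down to {10}, so D = 10.
G's domain is down to {24}, so G = 24.
Determined: D=10, G=24. The other variables each still have more than one consistent value. That makes 2.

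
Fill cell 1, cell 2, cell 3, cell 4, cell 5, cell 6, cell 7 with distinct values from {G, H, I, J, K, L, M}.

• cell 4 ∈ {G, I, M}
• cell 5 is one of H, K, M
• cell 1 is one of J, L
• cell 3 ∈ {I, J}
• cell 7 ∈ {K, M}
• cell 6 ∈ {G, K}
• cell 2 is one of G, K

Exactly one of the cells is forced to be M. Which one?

The 7 variables together cover exactly {G, H, I, J, K, L, M} — 7 values for 7 variables — and H appears only in cell 5's list, so cell 5 = H.
Among the 6 still-open variables, L fits only cell 1 (and all 6 values in {G, I, J, K, L, M} must be used), so cell 1 = L.
The 5 still-open variables together cover exactly {G, I, J, K, M} — 5 values for 5 variables — and J appears only in cell 3's list, so cell 3 = J.
The 4 still-open variables draw from only 4 values {G, I, K, M}, so each is used; only cell 4 can be I, hence cell 4 = I.
The 3 still-open variables draw from only 3 values {G, K, M}, so each is used; only cell 7 can be M, hence cell 7 = M.

cell 7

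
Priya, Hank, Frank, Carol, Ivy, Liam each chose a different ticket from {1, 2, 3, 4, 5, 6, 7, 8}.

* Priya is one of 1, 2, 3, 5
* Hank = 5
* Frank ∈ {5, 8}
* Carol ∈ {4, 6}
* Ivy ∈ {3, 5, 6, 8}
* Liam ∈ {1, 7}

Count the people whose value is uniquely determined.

2

Hank must be 5 (only option left). Eliminate 5 elsewhere: Priya, Frank, Ivy.
Frank must be 8 (only option left). Eliminate 8 elsewhere: Ivy.
Determined: Hank=5, Frank=8. The other people each still have more than one consistent value. That makes 2.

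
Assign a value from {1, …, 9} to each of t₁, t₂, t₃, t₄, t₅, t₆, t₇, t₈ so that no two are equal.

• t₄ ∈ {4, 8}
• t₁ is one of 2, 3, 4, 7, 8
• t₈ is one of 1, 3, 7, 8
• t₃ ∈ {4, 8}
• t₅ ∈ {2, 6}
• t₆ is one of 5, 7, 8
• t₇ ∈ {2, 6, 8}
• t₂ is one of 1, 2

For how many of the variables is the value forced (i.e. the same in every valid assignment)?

The 8 variables together cover exactly {1, 2, 3, 4, 5, 6, 7, 8} — 8 values for 8 variables — and 5 appears only in t₆'s list, so t₆ = 5.
t₃ and t₄ between them cover only {4, 8} — a naked pair. Remove those values from t₁, t₇, t₈.
t₅ and t₇ share exactly the 2 values {2, 6}; by pigeonhole those values go to them, so strike 2, 6 from t₁, t₂.
That leaves t₂ = 1. Strike 1 from t₈.
Determined: t₂=1, t₆=5. The other variables each still have more than one consistent value. That makes 2.

2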